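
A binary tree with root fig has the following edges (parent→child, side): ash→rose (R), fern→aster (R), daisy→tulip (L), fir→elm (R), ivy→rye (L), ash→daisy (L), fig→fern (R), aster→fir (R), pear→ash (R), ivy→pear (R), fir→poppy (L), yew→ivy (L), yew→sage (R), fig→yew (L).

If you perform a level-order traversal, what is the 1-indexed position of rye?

Level-order visits nodes level by level from the root, left to right within each level.
Level 0: fig
Level 1: yew, fern
Level 2: ivy, sage, aster
Level 3: rye, pear, fir
Level 4: ash, poppy, elm
Level 5: daisy, rose
Level 6: tulip
Full level-order sequence: fig, yew, fern, ivy, sage, aster, rye, pear, fir, ash, poppy, elm, daisy, rose, tulip.

7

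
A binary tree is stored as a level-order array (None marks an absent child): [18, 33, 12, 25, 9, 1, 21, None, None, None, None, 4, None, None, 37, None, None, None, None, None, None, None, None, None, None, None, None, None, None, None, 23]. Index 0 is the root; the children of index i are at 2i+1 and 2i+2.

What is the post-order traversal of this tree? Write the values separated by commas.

25, 9, 33, 4, 1, 23, 37, 21, 12, 18

Post-order visits the left subtree, then the right subtree, then the node.
At 18: go left to 33.
  At 33: go left to 25.
    25 is a leaf — visit 25.
  At 33: go right to 9.
    9 is a leaf — visit 9.
  Visit 33.
At 18: go right to 12.
  At 12: go left to 1.
    At 1: go left to 4.
      4 is a leaf — visit 4.
    At 1: no right child.
    Visit 1.
  At 12: go right to 21.
    At 21: no left child.
    At 21: go right to 37.
      At 37: no left child.
      At 37: go right to 23.
        23 is a leaf — visit 23.
      Visit 37.
    Visit 21.
  Visit 12.
Visit 18.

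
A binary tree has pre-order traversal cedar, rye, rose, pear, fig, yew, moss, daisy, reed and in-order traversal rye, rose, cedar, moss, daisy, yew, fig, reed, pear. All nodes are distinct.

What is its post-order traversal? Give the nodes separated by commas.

rose, rye, daisy, moss, yew, reed, fig, pear, cedar

The first element of pre-order is the root; it splits in-order into left and right subtrees.
Root cedar: left subtree has 2 nodes {rye, rose}, right has 6 {moss, daisy, yew, fig, reed, pear}.
  Root rye: left subtree has 0 nodes { }, right has 1 {rose}.
  Root pear: left subtree has 5 nodes {moss, daisy, yew, fig, reed}, right has 0 { }.
    Root fig: left subtree has 3 nodes {moss, daisy, yew}, right has 1 {reed}.
      Root yew: left subtree has 2 nodes {moss, daisy}, right has 0 { }.
        Root moss: left subtree has 0 nodes { }, right has 1 {daisy}.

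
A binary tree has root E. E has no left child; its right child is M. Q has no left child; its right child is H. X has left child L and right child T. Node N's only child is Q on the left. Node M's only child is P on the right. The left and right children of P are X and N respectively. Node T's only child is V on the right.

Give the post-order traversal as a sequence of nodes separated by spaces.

Post-order visits the left subtree, then the right subtree, then the node.
At E: no left child.
At E: go right to M.
  At M: no left child.
  At M: go right to P.
    At P: go left to X.
      At X: go left to L.
        L is a leaf — visit L.
      At X: go right to T.
        At T: no left child.
        At T: go right to V.
          V is a leaf — visit V.
        Visit T.
      Visit X.
    At P: go right to N.
      At N: go left to Q.
        At Q: no left child.
        At Q: go right to H.
          H is a leaf — visit H.
        Visit Q.
      At N: no right child.
      Visit N.
    Visit P.
  Visit M.
Visit E.

L V T X H Q N P M E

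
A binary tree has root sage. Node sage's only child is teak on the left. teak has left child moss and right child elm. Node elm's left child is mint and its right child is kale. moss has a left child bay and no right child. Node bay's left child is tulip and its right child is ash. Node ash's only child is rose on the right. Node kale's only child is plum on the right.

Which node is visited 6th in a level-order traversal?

Level-order visits nodes level by level from the root, left to right within each level.
Level 0: sage
Level 1: teak
Level 2: moss, elm
Level 3: bay, mint, kale
Level 4: tulip, ash, plum
Level 5: rose
Full level-order sequence: sage, teak, moss, elm, bay, mint, kale, tulip, ash, plum, rose.

mint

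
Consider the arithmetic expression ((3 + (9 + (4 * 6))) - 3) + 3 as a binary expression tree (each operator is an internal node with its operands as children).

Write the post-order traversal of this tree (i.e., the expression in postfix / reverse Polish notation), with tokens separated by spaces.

Post-order on an expression tree gives postfix notation: for each operator, emit left operand, right operand, then the operator.

3 9 4 6 * + + 3 - 3 +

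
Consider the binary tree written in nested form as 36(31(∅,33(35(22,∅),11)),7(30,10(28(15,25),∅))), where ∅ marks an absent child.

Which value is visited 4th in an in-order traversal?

In-order visits the left subtree, then the node, then the right subtree.
At 36: go left to 31.
  At 31: no left child.
  Visit 31.
  At 31: go right to 33.
    At 33: go left to 35.
      At 35: go left to 22.
        22 is a leaf — visit 22.
      Visit 35.
      At 35: no right child.
    Visit 33.
    At 33: go right to 11.
      11 is a leaf — visit 11.
Visit 36.
At 36: go right to 7.
  At 7: go left to 30.
    30 is a leaf — visit 30.
  Visit 7.
  At 7: go right to 10.
    At 10: go left to 28.
      At 28: go left to 15.
        15 is a leaf — visit 15.
      Visit 28.
      At 28: go right to 25.
        25 is a leaf — visit 25.
    Visit 10.
    At 10: no right child.
Full in-order sequence: 31, 22, 35, 33, 11, 36, 30, 7, 15, 28, 25, 10.

33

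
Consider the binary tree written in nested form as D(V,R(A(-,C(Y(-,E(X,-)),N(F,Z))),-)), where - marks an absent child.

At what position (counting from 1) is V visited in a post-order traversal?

1

Post-order visits the left subtree, then the right subtree, then the node.
At D: go left to V.
  V is a leaf — visit V.
At D: go right to R.
  At R: go left to A.
    At A: no left child.
    At A: go right to C.
      At C: go left to Y.
        At Y: no left child.
        At Y: go right to E.
          At E: go left to X.
            X is a leaf — visit X.
          At E: no right child.
          Visit E.
        Visit Y.
      At C: go right to N.
        At N: go left to F.
          F is a leaf — visit F.
        At N: go right to Z.
          Z is a leaf — visit Z.
        Visit N.
      Visit C.
    Visit A.
  At R: no right child.
  Visit R.
Visit D.
Full post-order sequence: V, X, E, Y, F, Z, N, C, A, R, D.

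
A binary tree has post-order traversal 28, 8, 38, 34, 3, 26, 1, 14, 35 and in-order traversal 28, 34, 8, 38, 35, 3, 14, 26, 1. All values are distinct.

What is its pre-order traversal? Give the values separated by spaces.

35 34 28 38 8 14 3 1 26

The last element of post-order is the root; it splits in-order into left and right subtrees.
Root 35: left subtree has 4 nodes {28, 34, 8, 38}, right has 4 {3, 14, 26, 1}.
  Root 34: left subtree has 1 node {28}, right has 2 {8, 38}.
    Root 38: left subtree has 1 node {8}, right has 0 { }.
  Root 14: left subtree has 1 node {3}, right has 2 {26, 1}.
    Root 1: left subtree has 1 node {26}, right has 0 { }.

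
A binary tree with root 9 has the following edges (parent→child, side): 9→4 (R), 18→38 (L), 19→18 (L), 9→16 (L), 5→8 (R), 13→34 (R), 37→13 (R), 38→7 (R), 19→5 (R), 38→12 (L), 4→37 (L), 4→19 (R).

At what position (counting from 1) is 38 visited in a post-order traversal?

Post-order visits the left subtree, then the right subtree, then the node.
At 9: go left to 16.
  16 is a leaf — visit 16.
At 9: go right to 4.
  At 4: go left to 37.
    At 37: no left child.
    At 37: go right to 13.
      At 13: no left child.
      At 13: go right to 34.
        34 is a leaf — visit 34.
      Visit 13.
    Visit 37.
  At 4: go right to 19.
    At 19: go left to 18.
      At 18: go left to 38.
        At 38: go left to 12.
          12 is a leaf — visit 12.
        At 38: go right to 7.
          7 is a leaf — visit 7.
        Visit 38.
      At 18: no right child.
      Visit 18.
    At 19: go right to 5.
      At 5: no left child.
      At 5: go right to 8.
        8 is a leaf — visit 8.
      Visit 5.
    Visit 19.
  Visit 4.
Visit 9.
Full post-order sequence: 16, 34, 13, 37, 12, 7, 38, 18, 8, 5, 19, 4, 9.

7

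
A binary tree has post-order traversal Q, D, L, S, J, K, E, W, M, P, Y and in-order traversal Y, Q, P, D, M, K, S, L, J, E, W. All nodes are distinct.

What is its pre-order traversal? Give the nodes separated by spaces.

Y P Q M D W E K J S L

The last element of post-order is the root; it splits in-order into left and right subtrees.
Root Y: left subtree has 0 nodes { }, right has 10 {Q, P, D, M, K, S, L, J, E, W}.
  Root P: left subtree has 1 node {Q}, right has 8 {D, M, K, S, L, J, E, W}.
    Root M: left subtree has 1 node {D}, right has 6 {K, S, L, J, E, W}.
      Root W: left subtree has 5 nodes {K, S, L, J, E}, right has 0 { }.
        Root E: left subtree has 4 nodes {K, S, L, J}, right has 0 { }.
          Root K: left subtree has 0 nodes { }, right has 3 {S, L, J}.
            Root J: left subtree has 2 nodes {S, L}, right has 0 { }.
              Root S: left subtree has 0 nodes { }, right has 1 {L}.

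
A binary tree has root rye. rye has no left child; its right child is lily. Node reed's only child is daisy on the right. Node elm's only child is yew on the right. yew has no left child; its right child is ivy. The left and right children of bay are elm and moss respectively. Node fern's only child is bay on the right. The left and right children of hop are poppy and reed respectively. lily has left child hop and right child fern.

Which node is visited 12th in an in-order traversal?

In-order visits the left subtree, then the node, then the right subtree.
At rye: no left child.
Visit rye.
At rye: go right to lily.
  At lily: go left to hop.
    At hop: go left to poppy.
      poppy is a leaf — visit poppy.
    Visit hop.
    At hop: go right to reed.
      At reed: no left child.
      Visit reed.
      At reed: go right to daisy.
        daisy is a leaf — visit daisy.
  Visit lily.
  At lily: go right to fern.
    At fern: no left child.
    Visit fern.
    At fern: go right to bay.
      At bay: go left to elm.
        At elm: no left child.
        Visit elm.
        At elm: go right to yew.
          At yew: no left child.
          Visit yew.
          At yew: go right to ivy.
            ivy is a leaf — visit ivy.
      Visit bay.
      At bay: go right to moss.
        moss is a leaf — visit moss.
Full in-order sequence: rye, poppy, hop, reed, daisy, lily, fern, elm, yew, ivy, bay, moss.

moss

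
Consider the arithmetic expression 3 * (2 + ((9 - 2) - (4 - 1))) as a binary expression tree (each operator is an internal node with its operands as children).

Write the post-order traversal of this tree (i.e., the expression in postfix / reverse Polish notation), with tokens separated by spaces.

Post-order on an expression tree gives postfix notation: for each operator, emit left operand, right operand, then the operator.

3 2 9 2 - 4 1 - - + *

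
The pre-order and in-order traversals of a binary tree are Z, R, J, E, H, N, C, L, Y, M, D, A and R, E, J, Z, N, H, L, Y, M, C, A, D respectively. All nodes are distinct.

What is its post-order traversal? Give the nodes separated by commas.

The first element of pre-order is the root; it splits in-order into left and right subtrees.
Root Z: left subtree has 3 nodes {R, E, J}, right has 8 {N, H, L, Y, M, C, A, D}.
  Root R: left subtree has 0 nodes { }, right has 2 {E, J}.
    Root J: left subtree has 1 node {E}, right has 0 { }.
  Root H: left subtree has 1 node {N}, right has 6 {L, Y, M, C, A, D}.
    Root C: left subtree has 3 nodes {L, Y, M}, right has 2 {A, D}.
      Root L: left subtree has 0 nodes { }, right has 2 {Y, M}.
        Root Y: left subtree has 0 nodes { }, right has 1 {M}.
      Root D: left subtree has 1 node {A}, right has 0 { }.

E, J, R, N, M, Y, L, A, D, C, H, Z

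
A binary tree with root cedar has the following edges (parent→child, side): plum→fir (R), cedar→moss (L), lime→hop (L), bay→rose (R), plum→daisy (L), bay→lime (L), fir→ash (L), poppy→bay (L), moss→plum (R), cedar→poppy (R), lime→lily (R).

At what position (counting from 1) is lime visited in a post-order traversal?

Post-order visits the left subtree, then the right subtree, then the node.
At cedar: go left to moss.
  At moss: no left child.
  At moss: go right to plum.
    At plum: go left to daisy.
      daisy is a leaf — visit daisy.
    At plum: go right to fir.
      At fir: go left to ash.
        ash is a leaf — visit ash.
      At fir: no right child.
      Visit fir.
    Visit plum.
  Visit moss.
At cedar: go right to poppy.
  At poppy: go left to bay.
    At bay: go left to lime.
      At lime: go left to hop.
        hop is a leaf — visit hop.
      At lime: go right to lily.
        lily is a leaf — visit lily.
      Visit lime.
    At bay: go right to rose.
      rose is a leaf — visit rose.
    Visit bay.
  At poppy: no right child.
  Visit poppy.
Visit cedar.
Full post-order sequence: daisy, ash, fir, plum, moss, hop, lily, lime, rose, bay, poppy, cedar.

8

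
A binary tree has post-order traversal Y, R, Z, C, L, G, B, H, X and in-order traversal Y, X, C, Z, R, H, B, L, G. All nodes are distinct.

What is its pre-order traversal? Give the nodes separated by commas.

The last element of post-order is the root; it splits in-order into left and right subtrees.
Root X: left subtree has 1 node {Y}, right has 7 {C, Z, R, H, B, L, G}.
  Root H: left subtree has 3 nodes {C, Z, R}, right has 3 {B, L, G}.
    Root C: left subtree has 0 nodes { }, right has 2 {Z, R}.
      Root Z: left subtree has 0 nodes { }, right has 1 {R}.
    Root B: left subtree has 0 nodes { }, right has 2 {L, G}.
      Root G: left subtree has 1 node {L}, right has 0 { }.

X, Y, H, C, Z, R, B, G, L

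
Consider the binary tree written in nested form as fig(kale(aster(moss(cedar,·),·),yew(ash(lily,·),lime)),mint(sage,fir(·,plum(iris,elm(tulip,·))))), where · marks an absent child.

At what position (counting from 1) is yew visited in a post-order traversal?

Post-order visits the left subtree, then the right subtree, then the node.
At fig: go left to kale.
  At kale: go left to aster.
    At aster: go left to moss.
      At moss: go left to cedar.
        cedar is a leaf — visit cedar.
      At moss: no right child.
      Visit moss.
    At aster: no right child.
    Visit aster.
  At kale: go right to yew.
    At yew: go left to ash.
      At ash: go left to lily.
        lily is a leaf — visit lily.
      At ash: no right child.
      Visit ash.
    At yew: go right to lime.
      lime is a leaf — visit lime.
    Visit yew.
  Visit kale.
At fig: go right to mint.
  At mint: go left to sage.
    sage is a leaf — visit sage.
  At mint: go right to fir.
    At fir: no left child.
    At fir: go right to plum.
      At plum: go left to iris.
        iris is a leaf — visit iris.
      At plum: go right to elm.
        At elm: go left to tulip.
          tulip is a leaf — visit tulip.
        At elm: no right child.
        Visit elm.
      Visit plum.
    Visit fir.
  Visit mint.
Visit fig.
Full post-order sequence: cedar, moss, aster, lily, ash, lime, yew, kale, sage, iris, tulip, elm, plum, fir, mint, fig.

7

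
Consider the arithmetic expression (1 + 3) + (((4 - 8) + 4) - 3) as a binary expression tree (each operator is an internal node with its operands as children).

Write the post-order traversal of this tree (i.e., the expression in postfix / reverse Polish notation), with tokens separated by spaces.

Post-order on an expression tree gives postfix notation: for each operator, emit left operand, right operand, then the operator.

1 3 + 4 8 - 4 + 3 - +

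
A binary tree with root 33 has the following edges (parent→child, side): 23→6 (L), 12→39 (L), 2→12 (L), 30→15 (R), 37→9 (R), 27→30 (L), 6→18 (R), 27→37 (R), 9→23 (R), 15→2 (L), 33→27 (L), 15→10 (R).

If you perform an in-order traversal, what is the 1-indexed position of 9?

In-order visits the left subtree, then the node, then the right subtree.
At 33: go left to 27.
  At 27: go left to 30.
    At 30: no left child.
    Visit 30.
    At 30: go right to 15.
      At 15: go left to 2.
        At 2: go left to 12.
          At 12: go left to 39.
            39 is a leaf — visit 39.
          Visit 12.
          At 12: no right child.
        Visit 2.
        At 2: no right child.
      Visit 15.
      At 15: go right to 10.
        10 is a leaf — visit 10.
  Visit 27.
  At 27: go right to 37.
    At 37: no left child.
    Visit 37.
    At 37: go right to 9.
      At 9: no left child.
      Visit 9.
      At 9: go right to 23.
        At 23: go left to 6.
          At 6: no left child.
          Visit 6.
          At 6: go right to 18.
            18 is a leaf — visit 18.
        Visit 23.
        At 23: no right child.
Visit 33.
At 33: no right child.
Full in-order sequence: 30, 39, 12, 2, 15, 10, 27, 37, 9, 6, 18, 23, 33.

9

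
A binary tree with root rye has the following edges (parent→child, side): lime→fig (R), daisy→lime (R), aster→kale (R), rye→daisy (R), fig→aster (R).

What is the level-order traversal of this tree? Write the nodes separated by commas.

rye, daisy, lime, fig, aster, kale

Level-order visits nodes level by level from the root, left to right within each level.
Level 0: rye
Level 1: daisy
Level 2: lime
Level 3: fig
Level 4: aster
Level 5: kale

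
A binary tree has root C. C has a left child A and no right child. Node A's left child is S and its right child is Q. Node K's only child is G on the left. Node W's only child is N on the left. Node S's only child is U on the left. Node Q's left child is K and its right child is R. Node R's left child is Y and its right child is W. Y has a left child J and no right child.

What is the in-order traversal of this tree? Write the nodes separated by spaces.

U S A G K Q J Y R N W C

In-order visits the left subtree, then the node, then the right subtree.
At C: go left to A.
  At A: go left to S.
    At S: go left to U.
      U is a leaf — visit U.
    Visit S.
    At S: no right child.
  Visit A.
  At A: go right to Q.
    At Q: go left to K.
      At K: go left to G.
        G is a leaf — visit G.
      Visit K.
      At K: no right child.
    Visit Q.
    At Q: go right to R.
      At R: go left to Y.
        At Y: go left to J.
          J is a leaf — visit J.
        Visit Y.
        At Y: no right child.
      Visit R.
      At R: go right to W.
        At W: go left to N.
          N is a leaf — visit N.
        Visit W.
        At W: no right child.
Visit C.
At C: no right child.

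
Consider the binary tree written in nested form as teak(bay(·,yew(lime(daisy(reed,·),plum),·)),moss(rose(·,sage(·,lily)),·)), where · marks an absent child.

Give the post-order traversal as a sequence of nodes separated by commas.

Post-order visits the left subtree, then the right subtree, then the node.
At teak: go left to bay.
  At bay: no left child.
  At bay: go right to yew.
    At yew: go left to lime.
      At lime: go left to daisy.
        At daisy: go left to reed.
          reed is a leaf — visit reed.
        At daisy: no right child.
        Visit daisy.
      At lime: go right to plum.
        plum is a leaf — visit plum.
      Visit lime.
    At yew: no right child.
    Visit yew.
  Visit bay.
At teak: go right to moss.
  At moss: go left to rose.
    At rose: no left child.
    At rose: go right to sage.
      At sage: no left child.
      At sage: go right to lily.
        lily is a leaf — visit lily.
      Visit sage.
    Visit rose.
  At moss: no right child.
  Visit moss.
Visit teak.

reed, daisy, plum, lime, yew, bay, lily, sage, rose, moss, teak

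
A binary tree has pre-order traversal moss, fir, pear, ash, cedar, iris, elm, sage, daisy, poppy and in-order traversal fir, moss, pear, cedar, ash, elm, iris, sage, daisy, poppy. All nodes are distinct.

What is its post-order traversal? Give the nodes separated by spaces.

fir cedar elm poppy daisy sage iris ash pear moss

The first element of pre-order is the root; it splits in-order into left and right subtrees.
Root moss: left subtree has 1 node {fir}, right has 8 {pear, cedar, ash, elm, iris, sage, daisy, poppy}.
  Root pear: left subtree has 0 nodes { }, right has 7 {cedar, ash, elm, iris, sage, daisy, poppy}.
    Root ash: left subtree has 1 node {cedar}, right has 5 {elm, iris, sage, daisy, poppy}.
      Root iris: left subtree has 1 node {elm}, right has 3 {sage, daisy, poppy}.
        Root sage: left subtree has 0 nodes { }, right has 2 {daisy, poppy}.
          Root daisy: left subtree has 0 nodes { }, right has 1 {poppy}.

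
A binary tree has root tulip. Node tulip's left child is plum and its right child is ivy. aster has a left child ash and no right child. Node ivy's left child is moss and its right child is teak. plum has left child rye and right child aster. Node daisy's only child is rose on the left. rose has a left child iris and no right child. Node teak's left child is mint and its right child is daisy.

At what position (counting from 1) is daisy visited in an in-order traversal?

In-order visits the left subtree, then the node, then the right subtree.
At tulip: go left to plum.
  At plum: go left to rye.
    rye is a leaf — visit rye.
  Visit plum.
  At plum: go right to aster.
    At aster: go left to ash.
      ash is a leaf — visit ash.
    Visit aster.
    At aster: no right child.
Visit tulip.
At tulip: go right to ivy.
  At ivy: go left to moss.
    moss is a leaf — visit moss.
  Visit ivy.
  At ivy: go right to teak.
    At teak: go left to mint.
      mint is a leaf — visit mint.
    Visit teak.
    At teak: go right to daisy.
      At daisy: go left to rose.
        At rose: go left to iris.
          iris is a leaf — visit iris.
        Visit rose.
        At rose: no right child.
      Visit daisy.
      At daisy: no right child.
Full in-order sequence: rye, plum, ash, aster, tulip, moss, ivy, mint, teak, iris, rose, daisy.

12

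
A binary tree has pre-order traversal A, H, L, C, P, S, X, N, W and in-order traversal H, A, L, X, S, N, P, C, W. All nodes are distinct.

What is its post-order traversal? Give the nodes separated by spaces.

The first element of pre-order is the root; it splits in-order into left and right subtrees.
Root A: left subtree has 1 node {H}, right has 7 {L, X, S, N, P, C, W}.
  Root L: left subtree has 0 nodes { }, right has 6 {X, S, N, P, C, W}.
    Root C: left subtree has 4 nodes {X, S, N, P}, right has 1 {W}.
      Root P: left subtree has 3 nodes {X, S, N}, right has 0 { }.
        Root S: left subtree has 1 node {X}, right has 1 {N}.

H X N S P W C L A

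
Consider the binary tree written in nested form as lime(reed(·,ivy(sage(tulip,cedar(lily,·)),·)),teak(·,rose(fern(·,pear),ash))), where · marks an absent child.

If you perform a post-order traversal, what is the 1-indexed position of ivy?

5

Post-order visits the left subtree, then the right subtree, then the node.
At lime: go left to reed.
  At reed: no left child.
  At reed: go right to ivy.
    At ivy: go left to sage.
      At sage: go left to tulip.
        tulip is a leaf — visit tulip.
      At sage: go right to cedar.
        At cedar: go left to lily.
          lily is a leaf — visit lily.
        At cedar: no right child.
        Visit cedar.
      Visit sage.
    At ivy: no right child.
    Visit ivy.
  Visit reed.
At lime: go right to teak.
  At teak: no left child.
  At teak: go right to rose.
    At rose: go left to fern.
      At fern: no left child.
      At fern: go right to pear.
        pear is a leaf — visit pear.
      Visit fern.
    At rose: go right to ash.
      ash is a leaf — visit ash.
    Visit rose.
  Visit teak.
Visit lime.
Full post-order sequence: tulip, lily, cedar, sage, ivy, reed, pear, fern, ash, rose, teak, lime.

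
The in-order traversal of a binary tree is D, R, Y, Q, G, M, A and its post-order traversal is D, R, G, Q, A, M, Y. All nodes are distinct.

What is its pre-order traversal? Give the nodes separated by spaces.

Y R D M Q G A

The last element of post-order is the root; it splits in-order into left and right subtrees.
Root Y: left subtree has 2 nodes {D, R}, right has 4 {Q, G, M, A}.
  Root R: left subtree has 1 node {D}, right has 0 { }.
  Root M: left subtree has 2 nodes {Q, G}, right has 1 {A}.
    Root Q: left subtree has 0 nodes { }, right has 1 {G}.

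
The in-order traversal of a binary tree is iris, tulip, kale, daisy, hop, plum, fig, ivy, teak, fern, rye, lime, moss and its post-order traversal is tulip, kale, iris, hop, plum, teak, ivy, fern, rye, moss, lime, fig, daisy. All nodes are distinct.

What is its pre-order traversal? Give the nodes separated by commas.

daisy, iris, kale, tulip, fig, plum, hop, lime, rye, fern, ivy, teak, moss

The last element of post-order is the root; it splits in-order into left and right subtrees.
Root daisy: left subtree has 3 nodes {iris, tulip, kale}, right has 9 {hop, plum, fig, ivy, teak, fern, rye, lime, moss}.
  Root iris: left subtree has 0 nodes { }, right has 2 {tulip, kale}.
    Root kale: left subtree has 1 node {tulip}, right has 0 { }.
  Root fig: left subtree has 2 nodes {hop, plum}, right has 6 {ivy, teak, fern, rye, lime, moss}.
    Root plum: left subtree has 1 node {hop}, right has 0 { }.
    Root lime: left subtree has 4 nodes {ivy, teak, fern, rye}, right has 1 {moss}.
      Root rye: left subtree has 3 nodes {ivy, teak, fern}, right has 0 { }.
        Root fern: left subtree has 2 nodes {ivy, teak}, right has 0 { }.
          Root ivy: left subtree has 0 nodes { }, right has 1 {teak}.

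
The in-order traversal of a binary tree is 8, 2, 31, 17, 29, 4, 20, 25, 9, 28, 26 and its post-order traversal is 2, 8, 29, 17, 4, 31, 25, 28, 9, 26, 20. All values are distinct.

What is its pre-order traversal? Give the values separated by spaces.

The last element of post-order is the root; it splits in-order into left and right subtrees.
Root 20: left subtree has 6 nodes {8, 2, 31, 17, 29, 4}, right has 4 {25, 9, 28, 26}.
  Root 31: left subtree has 2 nodes {8, 2}, right has 3 {17, 29, 4}.
    Root 8: left subtree has 0 nodes { }, right has 1 {2}.
    Root 4: left subtree has 2 nodes {17, 29}, right has 0 { }.
      Root 17: left subtree has 0 nodes { }, right has 1 {29}.
  Root 26: left subtree has 3 nodes {25, 9, 28}, right has 0 { }.
    Root 9: left subtree has 1 node {25}, right has 1 {28}.

20 31 8 2 4 17 29 26 9 25 28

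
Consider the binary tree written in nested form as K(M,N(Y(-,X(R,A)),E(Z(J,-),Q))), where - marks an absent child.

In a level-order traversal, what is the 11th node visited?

J

Level-order visits nodes level by level from the root, left to right within each level.
Level 0: K
Level 1: M, N
Level 2: Y, E
Level 3: X, Z, Q
Level 4: R, A, J
Full level-order sequence: K, M, N, Y, E, X, Z, Q, R, A, J.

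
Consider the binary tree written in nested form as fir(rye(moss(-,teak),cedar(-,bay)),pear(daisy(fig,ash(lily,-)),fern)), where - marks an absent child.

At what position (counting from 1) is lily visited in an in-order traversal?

In-order visits the left subtree, then the node, then the right subtree.
At fir: go left to rye.
  At rye: go left to moss.
    At moss: no left child.
    Visit moss.
    At moss: go right to teak.
      teak is a leaf — visit teak.
  Visit rye.
  At rye: go right to cedar.
    At cedar: no left child.
    Visit cedar.
    At cedar: go right to bay.
      bay is a leaf — visit bay.
Visit fir.
At fir: go right to pear.
  At pear: go left to daisy.
    At daisy: go left to fig.
      fig is a leaf — visit fig.
    Visit daisy.
    At daisy: go right to ash.
      At ash: go left to lily.
        lily is a leaf — visit lily.
      Visit ash.
      At ash: no right child.
  Visit pear.
  At pear: go right to fern.
    fern is a leaf — visit fern.
Full in-order sequence: moss, teak, rye, cedar, bay, fir, fig, daisy, lily, ash, pear, fern.

9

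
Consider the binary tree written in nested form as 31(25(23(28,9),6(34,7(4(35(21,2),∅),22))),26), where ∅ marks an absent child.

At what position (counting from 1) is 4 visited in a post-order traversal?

Post-order visits the left subtree, then the right subtree, then the node.
At 31: go left to 25.
  At 25: go left to 23.
    At 23: go left to 28.
      28 is a leaf — visit 28.
    At 23: go right to 9.
      9 is a leaf — visit 9.
    Visit 23.
  At 25: go right to 6.
    At 6: go left to 34.
      34 is a leaf — visit 34.
    At 6: go right to 7.
      At 7: go left to 4.
        At 4: go left to 35.
          At 35: go left to 21.
            21 is a leaf — visit 21.
          At 35: go right to 2.
            2 is a leaf — visit 2.
          Visit 35.
        At 4: no right child.
        Visit 4.
      At 7: go right to 22.
        22 is a leaf — visit 22.
      Visit 7.
    Visit 6.
  Visit 25.
At 31: go right to 26.
  26 is a leaf — visit 26.
Visit 31.
Full post-order sequence: 28, 9, 23, 34, 21, 2, 35, 4, 22, 7, 6, 25, 26, 31.

8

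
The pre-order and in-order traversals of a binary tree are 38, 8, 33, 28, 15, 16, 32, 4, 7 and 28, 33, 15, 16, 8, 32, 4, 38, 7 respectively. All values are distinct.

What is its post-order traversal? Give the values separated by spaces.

28 16 15 33 4 32 8 7 38

The first element of pre-order is the root; it splits in-order into left and right subtrees.
Root 38: left subtree has 7 nodes {28, 33, 15, 16, 8, 32, 4}, right has 1 {7}.
  Root 8: left subtree has 4 nodes {28, 33, 15, 16}, right has 2 {32, 4}.
    Root 33: left subtree has 1 node {28}, right has 2 {15, 16}.
      Root 15: left subtree has 0 nodes { }, right has 1 {16}.
    Root 32: left subtree has 0 nodes { }, right has 1 {4}.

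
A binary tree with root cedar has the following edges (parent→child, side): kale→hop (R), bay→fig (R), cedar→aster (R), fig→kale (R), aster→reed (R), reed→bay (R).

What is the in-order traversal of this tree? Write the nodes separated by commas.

cedar, aster, reed, bay, fig, kale, hop

In-order visits the left subtree, then the node, then the right subtree.
At cedar: no left child.
Visit cedar.
At cedar: go right to aster.
  At aster: no left child.
  Visit aster.
  At aster: go right to reed.
    At reed: no left child.
    Visit reed.
    At reed: go right to bay.
      At bay: no left child.
      Visit bay.
      At bay: go right to fig.
        At fig: no left child.
        Visit fig.
        At fig: go right to kale.
          At kale: no left child.
          Visit kale.
          At kale: go right to hop.
            hop is a leaf — visit hop.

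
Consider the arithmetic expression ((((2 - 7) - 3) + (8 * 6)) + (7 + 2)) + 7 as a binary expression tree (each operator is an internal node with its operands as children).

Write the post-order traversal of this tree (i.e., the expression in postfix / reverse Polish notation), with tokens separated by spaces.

Post-order on an expression tree gives postfix notation: for each operator, emit left operand, right operand, then the operator.

2 7 - 3 - 8 6 * + 7 2 + + 7 +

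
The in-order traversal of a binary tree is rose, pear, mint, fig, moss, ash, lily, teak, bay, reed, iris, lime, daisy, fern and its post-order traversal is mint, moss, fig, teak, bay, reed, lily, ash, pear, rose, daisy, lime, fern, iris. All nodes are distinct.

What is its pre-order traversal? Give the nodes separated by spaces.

The last element of post-order is the root; it splits in-order into left and right subtrees.
Root iris: left subtree has 10 nodes {rose, pear, mint, fig, moss, ash, lily, teak, bay, reed}, right has 3 {lime, daisy, fern}.
  Root rose: left subtree has 0 nodes { }, right has 9 {pear, mint, fig, moss, ash, lily, teak, bay, reed}.
    Root pear: left subtree has 0 nodes { }, right has 8 {mint, fig, moss, ash, lily, teak, bay, reed}.
      Root ash: left subtree has 3 nodes {mint, fig, moss}, right has 4 {lily, teak, bay, reed}.
        Root fig: left subtree has 1 node {mint}, right has 1 {moss}.
        Root lily: left subtree has 0 nodes { }, right has 3 {teak, bay, reed}.
          Root reed: left subtree has 2 nodes {teak, bay}, right has 0 { }.
            Root bay: left subtree has 1 node {teak}, right has 0 { }.
  Root fern: left subtree has 2 nodes {lime, daisy}, right has 0 { }.
    Root lime: left subtree has 0 nodes { }, right has 1 {daisy}.

iris rose pear ash fig mint moss lily reed bay teak fern lime daisy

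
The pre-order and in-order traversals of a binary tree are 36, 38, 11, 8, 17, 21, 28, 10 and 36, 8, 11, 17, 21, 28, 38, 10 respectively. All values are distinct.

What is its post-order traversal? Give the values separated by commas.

8, 28, 21, 17, 11, 10, 38, 36

The first element of pre-order is the root; it splits in-order into left and right subtrees.
Root 36: left subtree has 0 nodes { }, right has 7 {8, 11, 17, 21, 28, 38, 10}.
  Root 38: left subtree has 5 nodes {8, 11, 17, 21, 28}, right has 1 {10}.
    Root 11: left subtree has 1 node {8}, right has 3 {17, 21, 28}.
      Root 17: left subtree has 0 nodes { }, right has 2 {21, 28}.
        Root 21: left subtree has 0 nodes { }, right has 1 {28}.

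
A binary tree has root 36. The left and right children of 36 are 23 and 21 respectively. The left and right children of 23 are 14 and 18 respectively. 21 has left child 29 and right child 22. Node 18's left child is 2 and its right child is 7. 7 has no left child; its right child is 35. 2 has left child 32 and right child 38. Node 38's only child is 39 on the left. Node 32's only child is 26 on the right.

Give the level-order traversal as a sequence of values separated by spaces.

36 23 21 14 18 29 22 2 7 32 38 35 26 39

Level-order visits nodes level by level from the root, left to right within each level.
Level 0: 36
Level 1: 23, 21
Level 2: 14, 18, 29, 22
Level 3: 2, 7
Level 4: 32, 38, 35
Level 5: 26, 39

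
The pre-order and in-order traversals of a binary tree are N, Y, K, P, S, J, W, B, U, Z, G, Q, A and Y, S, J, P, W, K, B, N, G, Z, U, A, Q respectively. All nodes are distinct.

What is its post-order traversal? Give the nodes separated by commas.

The first element of pre-order is the root; it splits in-order into left and right subtrees.
Root N: left subtree has 7 nodes {Y, S, J, P, W, K, B}, right has 5 {G, Z, U, A, Q}.
  Root Y: left subtree has 0 nodes { }, right has 6 {S, J, P, W, K, B}.
    Root K: left subtree has 4 nodes {S, J, P, W}, right has 1 {B}.
      Root P: left subtree has 2 nodes {S, J}, right has 1 {W}.
        Root S: left subtree has 0 nodes { }, right has 1 {J}.
  Root U: left subtree has 2 nodes {G, Z}, right has 2 {A, Q}.
    Root Z: left subtree has 1 node {G}, right has 0 { }.
    Root Q: left subtree has 1 node {A}, right has 0 { }.

J, S, W, P, B, K, Y, G, Z, A, Q, U, N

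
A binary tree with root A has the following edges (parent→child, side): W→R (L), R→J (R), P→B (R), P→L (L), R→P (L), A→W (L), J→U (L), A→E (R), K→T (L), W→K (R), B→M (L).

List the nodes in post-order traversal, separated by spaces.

Post-order visits the left subtree, then the right subtree, then the node.
At A: go left to W.
  At W: go left to R.
    At R: go left to P.
      At P: go left to L.
        L is a leaf — visit L.
      At P: go right to B.
        At B: go left to M.
          M is a leaf — visit M.
        At B: no right child.
        Visit B.
      Visit P.
    At R: go right to J.
      At J: go left to U.
        U is a leaf — visit U.
      At J: no right child.
      Visit J.
    Visit R.
  At W: go right to K.
    At K: go left to T.
      T is a leaf — visit T.
    At K: no right child.
    Visit K.
  Visit W.
At A: go right to E.
  E is a leaf — visit E.
Visit A.

L M B P U J R T K W E A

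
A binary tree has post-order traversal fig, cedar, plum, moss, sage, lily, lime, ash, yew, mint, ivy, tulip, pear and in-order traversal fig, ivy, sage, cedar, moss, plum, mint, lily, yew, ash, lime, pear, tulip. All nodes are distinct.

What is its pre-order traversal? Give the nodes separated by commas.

pear, ivy, fig, mint, sage, moss, cedar, plum, yew, lily, ash, lime, tulip

The last element of post-order is the root; it splits in-order into left and right subtrees.
Root pear: left subtree has 11 nodes {fig, ivy, sage, cedar, moss, plum, mint, lily, yew, ash, lime}, right has 1 {tulip}.
  Root ivy: left subtree has 1 node {fig}, right has 9 {sage, cedar, moss, plum, mint, lily, yew, ash, lime}.
    Root mint: left subtree has 4 nodes {sage, cedar, moss, plum}, right has 4 {lily, yew, ash, lime}.
      Root sage: left subtree has 0 nodes { }, right has 3 {cedar, moss, plum}.
        Root moss: left subtree has 1 node {cedar}, right has 1 {plum}.
      Root yew: left subtree has 1 node {lily}, right has 2 {ash, lime}.
        Root ash: left subtree has 0 nodes { }, right has 1 {lime}.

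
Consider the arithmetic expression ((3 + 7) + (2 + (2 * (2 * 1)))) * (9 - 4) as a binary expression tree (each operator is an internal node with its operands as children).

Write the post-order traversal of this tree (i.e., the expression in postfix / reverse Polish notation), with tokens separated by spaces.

Post-order on an expression tree gives postfix notation: for each operator, emit left operand, right operand, then the operator.

3 7 + 2 2 2 1 * * + + 9 4 - *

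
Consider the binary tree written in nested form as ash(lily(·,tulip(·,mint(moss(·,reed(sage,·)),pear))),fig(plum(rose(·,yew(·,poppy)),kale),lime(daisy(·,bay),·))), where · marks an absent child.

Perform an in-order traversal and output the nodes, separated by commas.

lily, tulip, moss, sage, reed, mint, pear, ash, rose, yew, poppy, plum, kale, fig, daisy, bay, lime

In-order visits the left subtree, then the node, then the right subtree.
At ash: go left to lily.
  At lily: no left child.
  Visit lily.
  At lily: go right to tulip.
    At tulip: no left child.
    Visit tulip.
    At tulip: go right to mint.
      At mint: go left to moss.
        At moss: no left child.
        Visit moss.
        At moss: go right to reed.
          At reed: go left to sage.
            sage is a leaf — visit sage.
          Visit reed.
          At reed: no right child.
      Visit mint.
      At mint: go right to pear.
        pear is a leaf — visit pear.
Visit ash.
At ash: go right to fig.
  At fig: go left to plum.
    At plum: go left to rose.
      At rose: no left child.
      Visit rose.
      At rose: go right to yew.
        At yew: no left child.
        Visit yew.
        At yew: go right to poppy.
          poppy is a leaf — visit poppy.
    Visit plum.
    At plum: go right to kale.
      kale is a leaf — visit kale.
  Visit fig.
  At fig: go right to lime.
    At lime: go left to daisy.
      At daisy: no left child.
      Visit daisy.
      At daisy: go right to bay.
        bay is a leaf — visit bay.
    Visit lime.
    At lime: no right child.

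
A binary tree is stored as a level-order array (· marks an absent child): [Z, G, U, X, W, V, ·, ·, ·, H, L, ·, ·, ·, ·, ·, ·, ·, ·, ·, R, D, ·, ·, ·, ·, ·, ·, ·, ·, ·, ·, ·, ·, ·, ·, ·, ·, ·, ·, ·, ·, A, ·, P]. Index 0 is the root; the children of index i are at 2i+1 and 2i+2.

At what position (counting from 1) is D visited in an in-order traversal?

In-order visits the left subtree, then the node, then the right subtree.
At Z: go left to G.
  At G: go left to X.
    X is a leaf — visit X.
  Visit G.
  At G: go right to W.
    At W: go left to H.
      At H: no left child.
      Visit H.
      At H: go right to R.
        At R: no left child.
        Visit R.
        At R: go right to A.
          A is a leaf — visit A.
    Visit W.
    At W: go right to L.
      At L: go left to D.
        At D: no left child.
        Visit D.
        At D: go right to P.
          P is a leaf — visit P.
      Visit L.
      At L: no right child.
Visit Z.
At Z: go right to U.
  At U: go left to V.
    V is a leaf — visit V.
  Visit U.
  At U: no right child.
Full in-order sequence: X, G, H, R, A, W, D, P, L, Z, V, U.

7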